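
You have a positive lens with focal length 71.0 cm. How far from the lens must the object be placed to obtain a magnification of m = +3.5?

50.7 cm

m = −d_i/d_o ⇒ d_i = −m·d_o.
1/f = 1/d_o + 1/d_i = 1/d_o − 1/(m·d_o) = (1 − 1/m)/d_o, so d_o = f(1 − 1/m) = (71.00)(1 − 1/(+3.5)) = 50.7 cm.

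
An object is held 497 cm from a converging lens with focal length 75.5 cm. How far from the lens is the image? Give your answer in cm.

89.0 cm

Lens equation: 1/v = 1/f − 1/u = 1/(75.50) − 1/(497) = 0.01325 − 0.002012 = 0.01123, so v = 89.0 cm.
The image is real, inverted and reduced, on the far side of the lens.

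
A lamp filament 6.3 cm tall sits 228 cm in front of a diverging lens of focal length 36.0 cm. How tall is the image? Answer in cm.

For a diverging lens, f = -36.0 cm.
1/d_i = 1/f − 1/d_o = 1/(-36.00) − 1/(228) = -0.03216, so d_i = -31.09 cm.
m = −d_i/d_o = +0.1364.
|h_i| = |m|·h_o = 0.1364 × 6.3 = 0.859 cm. The image is virtual, upright and reduced, on the same side as the object.

0.859 cm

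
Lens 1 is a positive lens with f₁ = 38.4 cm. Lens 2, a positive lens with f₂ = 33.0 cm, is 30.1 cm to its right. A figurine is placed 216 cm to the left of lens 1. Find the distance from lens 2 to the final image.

11.0 cm

Lens 1: 1/d_i1 = 1/f₁ − 1/d_o1 = 1/(38.4) − 1/(216) = 0.02141, so d_i1 = 46.70 cm.
The intermediate image is 46.70 cm to the right of lens 1, which lies 16.60 cm to the right of lens 2 — a virtual object — so d_o2 = −16.60 cm.
Lens 2: 1/d_i2 = 1/f₂ − 1/d_o2 = 1/(33.0) − 1/(-16.60) = 0.09054, so d_i2 = 11.0 cm.
The final image is real, 11.0 cm to the right of lens 2 (overall magnification ≈ -0.14).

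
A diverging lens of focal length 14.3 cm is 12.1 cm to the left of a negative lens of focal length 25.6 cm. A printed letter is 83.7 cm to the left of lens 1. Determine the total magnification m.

f₁ = −14.3 cm (diverging).
Lens 1: 1/d_i1 = 1/(-14.3) − 1/(83.7) = -0.08188, so d_i1 = -12.21 cm; m₁ = −d_i1/d_o1 = +0.1459.
d_o2 = 12.1 − (-12.21) = 24.31 cm.
f₂ = −25.6 cm (diverging).
Lens 2: 1/d_i2 = 1/(-25.6) − 1/(24.31) = -0.08020, so d_i2 = -12.47 cm; m₂ = −d_i2/d_o2 = +0.5129.
m = m₁·m₂ = (+0.1459)(+0.5129) = +0.0748.

m = +0.0748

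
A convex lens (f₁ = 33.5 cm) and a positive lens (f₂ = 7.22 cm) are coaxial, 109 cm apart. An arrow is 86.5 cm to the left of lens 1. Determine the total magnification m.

m = +0.0969

Lens 1: 1/d_i1 = 1/(33.5) − 1/(86.5) = 0.01829, so d_i1 = 54.67 cm; m₁ = −d_i1/d_o1 = -0.6320.
d_o2 = 109 − (54.67) = 54.33 cm.
Lens 2: 1/d_i2 = 1/(7.22) − 1/(54.33) = 0.1201, so d_i2 = 8.327 cm; m₂ = −d_i2/d_o2 = -0.1533.
m = m₁·m₂ = (-0.6320)(-0.1533) = +0.0969.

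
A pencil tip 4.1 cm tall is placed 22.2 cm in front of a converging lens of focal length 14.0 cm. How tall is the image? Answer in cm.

7.00 cm

1/d_i = 1/f − 1/d_o = 1/(14.00) − 1/(22.2) = 0.02638, so d_i = 37.90 cm.
m = −d_i/d_o = -1.707.
|h_i| = |m|·h_o = 1.707 × 4.1 = 7.00 cm. The image is real, inverted and enlarged, on the far side of the lens.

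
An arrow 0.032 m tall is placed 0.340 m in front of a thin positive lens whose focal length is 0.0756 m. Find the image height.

0.00915 m

1/d_i = 1/f − 1/d_o = 1/(0.07560) − 1/(0.340) = 10.29, so d_i = 0.09722 m.
m = −d_i/d_o = -0.2859.
|h_i| = |m|·h_o = 0.2859 × 0.032 = 0.00915 m. The image is real, inverted and reduced, on the far side of the lens.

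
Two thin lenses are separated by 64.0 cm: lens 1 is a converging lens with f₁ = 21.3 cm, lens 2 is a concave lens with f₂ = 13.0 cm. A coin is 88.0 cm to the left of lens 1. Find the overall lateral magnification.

m = -0.0849

Lens 1: 1/d_i1 = 1/(21.3) − 1/(88.0) = 0.03558, so d_i1 = 28.10 cm; m₁ = −d_i1/d_o1 = -0.3193.
d_o2 = 64.0 − (28.10) = 35.90 cm.
f₂ = −13.0 cm (diverging).
Lens 2: 1/d_i2 = 1/(-13.0) − 1/(35.90) = -0.1048, so d_i2 = -9.544 cm; m₂ = −d_i2/d_o2 = +0.2658.
m = m₁·m₂ = (-0.3193)(+0.2658) = -0.0849.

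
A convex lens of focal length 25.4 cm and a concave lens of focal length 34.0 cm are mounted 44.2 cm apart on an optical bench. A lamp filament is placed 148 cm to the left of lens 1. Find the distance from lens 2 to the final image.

Lens 1: 1/d_i1 = 1/f₁ − 1/d_o1 = 1/(25.4) − 1/(148) = 0.03261, so d_i1 = 30.66 cm.
The intermediate image is 30.66 cm to the right of lens 1, which is 44.2 − (30.66) = 13.54 cm to the left of lens 2, so d_o2 = +13.54 cm.
Lens 2 is diverging, so f₂ = −34.0 cm.
Lens 2: 1/d_i2 = 1/f₂ − 1/d_o2 = 1/(-34.0) − 1/(13.54) = -0.1033, so d_i2 = -9.68 cm.
The final image is virtual, 9.68 cm to the left of lens 2 (overall magnification ≈ -0.15).

9.68 cm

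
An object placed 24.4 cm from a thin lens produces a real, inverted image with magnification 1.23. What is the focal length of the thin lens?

m = −d_i/d_o ⇒ d_i = −m·d_o = −(-1.23)·(24.4) = 30.01 cm.
1/f = 1/d_o + 1/d_i = 1/(24.4) + 1/(30.01) = 0.07431, so f = 13.5 cm.
Since f is positive, the thin lens is converging.

f = 13.5 cm (converging)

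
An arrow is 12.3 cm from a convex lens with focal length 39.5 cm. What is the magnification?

1/d_i = 1/f − 1/d_o = 1/(39.50) − 1/(12.3) = -0.05598, so d_i = -17.86 cm.
m = −d_i/d_o = −(-17.86)/(12.3) = +1.45.
The image is virtual, upright and enlarged, on the same side as the object.

m = +1.45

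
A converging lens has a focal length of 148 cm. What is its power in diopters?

f = 148 cm = 1.48 m.
P = 1/f = 1/(1.48 m) = +0.676 D.

P = +0.676 D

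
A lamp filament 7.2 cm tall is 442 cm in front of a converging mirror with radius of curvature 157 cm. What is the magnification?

m = -0.216

f = R/2 = 157/2 = 78.50 cm.
1/d_i = 1/f − 1/d_o = 1/(78.50) − 1/(442) = 0.01048, so d_i = 95.45 cm.
m = −d_i/d_o = −(95.45)/(442) = -0.216.
The image is real, inverted and reduced, in front of the mirror.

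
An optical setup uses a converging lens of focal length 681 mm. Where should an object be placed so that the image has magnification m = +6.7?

579 mm

m = −d_i/d_o ⇒ d_i = −m·d_o.
1/f = 1/d_o + 1/d_i = 1/d_o − 1/(m·d_o) = (1 − 1/m)/d_o, so d_o = f(1 − 1/m) = (681.0)(1 − 1/(+6.7)) = 579 mm.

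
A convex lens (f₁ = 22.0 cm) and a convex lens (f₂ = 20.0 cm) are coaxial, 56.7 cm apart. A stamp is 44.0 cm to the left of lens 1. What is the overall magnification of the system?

m = -2.74

Lens 1: 1/d_i1 = 1/(22.0) − 1/(44.0) = 0.02273, so d_i1 = 44.00 cm; m₁ = −d_i1/d_o1 = -1.000.
d_o2 = 56.7 − (44.00) = 12.70 cm.
Lens 2: 1/d_i2 = 1/(20.0) − 1/(12.70) = -0.02874, so d_i2 = -34.79 cm; m₂ = −d_i2/d_o2 = +2.740.
m = m₁·m₂ = (-1.000)(+2.740) = -2.74.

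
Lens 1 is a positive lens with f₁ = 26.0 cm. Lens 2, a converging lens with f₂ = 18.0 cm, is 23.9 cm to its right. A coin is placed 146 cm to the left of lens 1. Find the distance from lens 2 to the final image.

Lens 1: 1/d_i1 = 1/f₁ − 1/d_o1 = 1/(26.0) − 1/(146) = 0.03161, so d_i1 = 31.63 cm.
The intermediate image is 31.63 cm to the right of lens 1, which lies 7.730 cm to the right of lens 2 — a virtual object — so d_o2 = −7.730 cm.
Lens 2: 1/d_i2 = 1/f₂ − 1/d_o2 = 1/(18.0) − 1/(-7.730) = 0.1849, so d_i2 = 5.41 cm.
The final image is real, 5.41 cm to the right of lens 2 (overall magnification ≈ -0.15).

5.41 cm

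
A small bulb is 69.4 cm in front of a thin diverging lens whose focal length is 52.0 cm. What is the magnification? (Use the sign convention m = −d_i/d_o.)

m = +0.428

For a diverging lens, f = -52.0 cm.
1/d_i = 1/f − 1/d_o = 1/(-52.00) − 1/(69.4) = -0.03364, so d_i = -29.73 cm.
m = −d_i/d_o = −(-29.73)/(69.4) = +0.428.
The image is virtual, upright and reduced, on the same side as the object.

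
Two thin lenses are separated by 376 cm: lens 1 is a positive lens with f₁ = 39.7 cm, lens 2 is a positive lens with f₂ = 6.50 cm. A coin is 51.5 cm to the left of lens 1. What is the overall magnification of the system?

m = +0.111

Lens 1: 1/d_i1 = 1/(39.7) − 1/(51.5) = 0.005771, so d_i1 = 173.3 cm; m₁ = −d_i1/d_o1 = -3.365.
d_o2 = 376 − (173.3) = 202.7 cm.
Lens 2: 1/d_i2 = 1/(6.50) − 1/(202.7) = 0.1489, so d_i2 = 6.715 cm; m₂ = −d_i2/d_o2 = -0.03313.
m = m₁·m₂ = (-3.365)(-0.03313) = +0.111.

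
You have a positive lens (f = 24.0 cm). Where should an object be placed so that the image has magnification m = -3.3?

31.3 cm

m = −d_i/d_o ⇒ d_i = −m·d_o.
1/f = 1/d_o + 1/d_i = 1/d_o − 1/(m·d_o) = (1 − 1/m)/d_o, so d_o = f(1 − 1/m) = (24.00)(1 − 1/(-3.3)) = 31.3 cm.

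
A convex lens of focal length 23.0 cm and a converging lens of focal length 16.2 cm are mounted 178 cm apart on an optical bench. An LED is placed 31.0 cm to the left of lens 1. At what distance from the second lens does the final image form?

Lens 1: 1/d_i1 = 1/f₁ − 1/d_o1 = 1/(23.0) − 1/(31.0) = 0.01122, so d_i1 = 89.12 cm.
The intermediate image is 89.12 cm to the right of lens 1, which is 178 − (89.12) = 88.88 cm to the left of lens 2, so d_o2 = +88.88 cm.
Lens 2: 1/d_i2 = 1/f₂ − 1/d_o2 = 1/(16.2) − 1/(88.88) = 0.05048, so d_i2 = 19.8 cm.
The final image is real, 19.8 cm to the right of lens 2 (overall magnification ≈ 0.64).

19.8 cm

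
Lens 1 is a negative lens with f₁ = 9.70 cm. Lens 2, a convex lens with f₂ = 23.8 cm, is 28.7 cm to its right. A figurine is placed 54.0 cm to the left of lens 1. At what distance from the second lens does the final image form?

67.0 cm

Lens 1 is diverging, so f₁ = −9.70 cm.
Lens 1: 1/d_i1 = 1/f₁ − 1/d_o1 = 1/(-9.70) − 1/(54.0) = -0.1216, so d_i1 = -8.223 cm.
The intermediate image is 8.223 cm to the left of lens 1 (virtual), which is 28.7 − (-8.223) = 36.92 cm to the left of lens 2, so d_o2 = +36.92 cm.
Lens 2: 1/d_i2 = 1/f₂ − 1/d_o2 = 1/(23.8) − 1/(36.92) = 0.01493, so d_i2 = 67.0 cm.
The final image is real, 67.0 cm to the right of lens 2 (overall magnification ≈ -0.28).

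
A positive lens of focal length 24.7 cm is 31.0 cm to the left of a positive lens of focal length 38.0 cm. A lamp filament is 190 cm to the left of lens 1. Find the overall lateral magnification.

Lens 1: 1/d_i1 = 1/(24.7) − 1/(190) = 0.03522, so d_i1 = 28.39 cm; m₁ = −d_i1/d_o1 = -0.1494.
d_o2 = 31.0 − (28.39) = 2.610 cm.
Lens 2: 1/d_i2 = 1/(38.0) − 1/(2.610) = -0.3568, so d_i2 = -2.802 cm; m₂ = −d_i2/d_o2 = +1.074.
m = m₁·m₂ = (-0.1494)(+1.074) = -0.160.

m = -0.160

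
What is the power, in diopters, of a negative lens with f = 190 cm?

P = -0.526 D

For a negative lens, f = −190 cm.
f = -190 cm = -1.90 m.
P = 1/f = 1/(-1.90 m) = -0.526 D.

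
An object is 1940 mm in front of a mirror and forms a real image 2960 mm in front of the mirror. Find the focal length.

Real image ⇒ d_i = +2960 mm.
1/f = 1/d_o + 1/d_i = 1/(1940) + 1/(2960) = 0.0008533, so f = 1170 mm.
Since f is positive, the mirror is concave.

f = 1170 mm (concave)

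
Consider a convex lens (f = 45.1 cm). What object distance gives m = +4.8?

m = −d_i/d_o ⇒ d_i = −m·d_o.
1/f = 1/d_o + 1/d_i = 1/d_o − 1/(m·d_o) = (1 − 1/m)/d_o, so d_o = f(1 − 1/m) = (45.10)(1 − 1/(+4.8)) = 35.7 cm.

35.7 cm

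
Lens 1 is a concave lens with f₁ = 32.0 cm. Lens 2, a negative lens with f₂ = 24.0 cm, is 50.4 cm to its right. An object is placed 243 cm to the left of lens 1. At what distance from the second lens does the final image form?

18.4 cm

Lens 1 is diverging, so f₁ = −32.0 cm.
Lens 1: 1/d_i1 = 1/f₁ − 1/d_o1 = 1/(-32.0) − 1/(243) = -0.03537, so d_i1 = -28.28 cm.
The intermediate image is 28.28 cm to the left of lens 1 (virtual), which is 50.4 − (-28.28) = 78.68 cm to the left of lens 2, so d_o2 = +78.68 cm.
Lens 2 is diverging, so f₂ = −24.0 cm.
Lens 2: 1/d_i2 = 1/f₂ − 1/d_o2 = 1/(-24.0) − 1/(78.68) = -0.05438, so d_i2 = -18.4 cm.
The final image is virtual, 18.4 cm to the left of lens 2 (overall magnification ≈ 0.027).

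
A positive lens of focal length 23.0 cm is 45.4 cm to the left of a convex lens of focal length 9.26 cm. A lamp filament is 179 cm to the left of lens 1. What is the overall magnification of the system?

Lens 1: 1/d_i1 = 1/(23.0) − 1/(179) = 0.03789, so d_i1 = 26.39 cm; m₁ = −d_i1/d_o1 = -0.1474.
d_o2 = 45.4 − (26.39) = 19.01 cm.
Lens 2: 1/d_i2 = 1/(9.26) − 1/(19.01) = 0.05539, so d_i2 = 18.05 cm; m₂ = −d_i2/d_o2 = -0.9497.
m = m₁·m₂ = (-0.1474)(-0.9497) = +0.140.

m = +0.140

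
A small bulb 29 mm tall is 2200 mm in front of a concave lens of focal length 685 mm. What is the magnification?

For a concave lens, f = -685 mm.
1/d_i = 1/f − 1/d_o = 1/(-685.0) − 1/(2200) = -0.001914, so d_i = -522.4 mm.
m = −d_i/d_o = −(-522.4)/(2200) = +0.237.
The image is virtual, upright and reduced, on the same side as the object.

m = +0.237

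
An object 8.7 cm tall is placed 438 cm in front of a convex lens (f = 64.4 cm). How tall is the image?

1.50 cm

1/d_i = 1/f − 1/d_o = 1/(64.40) − 1/(438) = 0.01324, so d_i = 75.50 cm.
m = −d_i/d_o = -0.1724.
|h_i| = |m|·h_o = 0.1724 × 8.7 = 1.50 cm. The image is real, inverted and reduced, on the far side of the lens.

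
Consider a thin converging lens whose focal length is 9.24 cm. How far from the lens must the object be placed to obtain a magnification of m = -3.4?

m = −d_i/d_o ⇒ d_i = −m·d_o.
1/f = 1/d_o + 1/d_i = 1/d_o − 1/(m·d_o) = (1 − 1/m)/d_o, so d_o = f(1 − 1/m) = (9.240)(1 − 1/(-3.4)) = 12.0 cm.

12.0 cm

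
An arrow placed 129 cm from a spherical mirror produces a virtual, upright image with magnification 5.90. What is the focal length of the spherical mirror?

f = 155 cm (concave)

m = −d_i/d_o ⇒ d_i = −m·d_o = −(+5.90)·(129) = -761.1 cm.
1/f = 1/d_o + 1/d_i = 1/(129) + 1/(-761.1) = 0.006438, so f = 155 cm.
Since f is positive, the spherical mirror is concave.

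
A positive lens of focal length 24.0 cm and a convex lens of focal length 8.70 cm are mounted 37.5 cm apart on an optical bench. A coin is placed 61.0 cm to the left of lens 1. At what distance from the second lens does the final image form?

1.67 cm

Lens 1: 1/d_i1 = 1/f₁ − 1/d_o1 = 1/(24.0) − 1/(61.0) = 0.02527, so d_i1 = 39.57 cm.
The intermediate image is 39.57 cm to the right of lens 1, which lies 2.070 cm to the right of lens 2 — a virtual object — so d_o2 = −2.070 cm.
Lens 2: 1/d_i2 = 1/f₂ − 1/d_o2 = 1/(8.70) − 1/(-2.070) = 0.5980, so d_i2 = 1.67 cm.
The final image is real, 1.67 cm to the right of lens 2 (overall magnification ≈ -0.52).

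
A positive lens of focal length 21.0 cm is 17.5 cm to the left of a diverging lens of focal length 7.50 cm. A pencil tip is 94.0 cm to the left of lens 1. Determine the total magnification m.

Lens 1: 1/d_i1 = 1/(21.0) − 1/(94.0) = 0.03698, so d_i1 = 27.04 cm; m₁ = −d_i1/d_o1 = -0.2877.
d_o2 = 17.5 − (27.04) = -9.540 cm (virtual object).
f₂ = −7.50 cm (diverging).
Lens 2: 1/d_i2 = 1/(-7.50) − 1/(-9.540) = -0.02851, so d_i2 = -35.07 cm; m₂ = −d_i2/d_o2 = -3.676.
m = m₁·m₂ = (-0.2877)(-3.676) = +1.06.

m = +1.06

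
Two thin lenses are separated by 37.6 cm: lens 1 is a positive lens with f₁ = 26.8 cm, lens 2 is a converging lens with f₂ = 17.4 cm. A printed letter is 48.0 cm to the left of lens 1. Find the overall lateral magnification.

Lens 1: 1/d_i1 = 1/(26.8) − 1/(48.0) = 0.01648, so d_i1 = 60.68 cm; m₁ = −d_i1/d_o1 = -1.264.
d_o2 = 37.6 − (60.68) = -23.08 cm (virtual object).
Lens 2: 1/d_i2 = 1/(17.4) − 1/(-23.08) = 0.1008, so d_i2 = 9.921 cm; m₂ = −d_i2/d_o2 = +0.4298.
m = m₁·m₂ = (-1.264)(+0.4298) = -0.543.

m = -0.543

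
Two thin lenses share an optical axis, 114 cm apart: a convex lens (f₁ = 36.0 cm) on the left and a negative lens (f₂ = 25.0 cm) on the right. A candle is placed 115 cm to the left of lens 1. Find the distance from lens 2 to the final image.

Lens 1: 1/d_i1 = 1/f₁ − 1/d_o1 = 1/(36.0) − 1/(115) = 0.01908, so d_i1 = 52.41 cm.
The intermediate image is 52.41 cm to the right of lens 1, which is 114 − (52.41) = 61.59 cm to the left of lens 2, so d_o2 = +61.59 cm.
Lens 2 is diverging, so f₂ = −25.0 cm.
Lens 2: 1/d_i2 = 1/f₂ − 1/d_o2 = 1/(-25.0) − 1/(61.59) = -0.05624, so d_i2 = -17.8 cm.
The final image is virtual, 17.8 cm to the left of lens 2 (overall magnification ≈ -0.13).

17.8 cm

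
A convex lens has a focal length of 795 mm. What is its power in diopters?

P = +1.26 D

f = 79.5 cm = 0.795 m.
P = 1/f = 1/(0.795 m) = +1.26 D.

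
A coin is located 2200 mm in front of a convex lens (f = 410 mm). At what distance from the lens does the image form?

Lens equation: 1/q = 1/f − 1/p = 1/(410.0) − 1/(2200) = 0.002439 − 0.0004545 = 0.001984, so q = 504 mm.
The image is real, inverted and reduced, on the far side of the lens.

504 mm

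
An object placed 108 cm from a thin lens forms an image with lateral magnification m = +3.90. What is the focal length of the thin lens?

m = −d_i/d_o ⇒ d_i = −m·d_o = −(+3.90)·(108) = -421.2 cm.
1/f = 1/d_o + 1/d_i = 1/(108) + 1/(-421.2) = 0.006885, so f = 145 cm.
Since f is positive, the thin lens is converging.

f = 145 cm (converging)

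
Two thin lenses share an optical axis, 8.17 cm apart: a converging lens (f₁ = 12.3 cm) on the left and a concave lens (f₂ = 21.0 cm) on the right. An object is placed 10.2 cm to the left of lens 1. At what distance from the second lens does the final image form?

Lens 1: 1/d_i1 = 1/f₁ − 1/d_o1 = 1/(12.3) − 1/(10.2) = -0.01674, so d_i1 = -59.74 cm.
The intermediate image is 59.74 cm to the left of lens 1 (virtual), which is 8.17 − (-59.74) = 67.91 cm to the left of lens 2, so d_o2 = +67.91 cm.
Lens 2 is diverging, so f₂ = −21.0 cm.
Lens 2: 1/d_i2 = 1/f₂ − 1/d_o2 = 1/(-21.0) − 1/(67.91) = -0.06234, so d_i2 = -16.0 cm.
The final image is virtual, 16.0 cm to the left of lens 2 (overall magnification ≈ 1.4).

16.0 cm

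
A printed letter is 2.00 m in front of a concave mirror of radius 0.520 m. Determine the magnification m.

m = -0.149

f = R/2 = 0.520/2 = 0.2600 m.
1/d_i = 1/f − 1/d_o = 1/(0.2600) − 1/(2.00) = 3.346, so d_i = 0.2989 m.
m = −d_i/d_o = −(0.2989)/(2.00) = -0.149.
The image is real, inverted and reduced, in front of the mirror.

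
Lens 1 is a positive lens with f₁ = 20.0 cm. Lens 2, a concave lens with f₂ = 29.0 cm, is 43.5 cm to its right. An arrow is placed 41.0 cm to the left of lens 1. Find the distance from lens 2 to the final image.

Lens 1: 1/d_i1 = 1/f₁ − 1/d_o1 = 1/(20.0) − 1/(41.0) = 0.02561, so d_i1 = 39.05 cm.
The intermediate image is 39.05 cm to the right of lens 1, which is 43.5 − (39.05) = 4.450 cm to the left of lens 2, so d_o2 = +4.450 cm.
Lens 2 is diverging, so f₂ = −29.0 cm.
Lens 2: 1/d_i2 = 1/f₂ − 1/d_o2 = 1/(-29.0) − 1/(4.450) = -0.2592, so d_i2 = -3.86 cm.
The final image is virtual, 3.86 cm to the left of lens 2 (overall magnification ≈ -0.83).

3.86 cm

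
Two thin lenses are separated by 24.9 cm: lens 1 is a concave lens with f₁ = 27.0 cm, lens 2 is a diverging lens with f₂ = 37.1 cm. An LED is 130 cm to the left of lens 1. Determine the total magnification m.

f₁ = −27.0 cm (diverging).
Lens 1: 1/d_i1 = 1/(-27.0) − 1/(130) = -0.04473, so d_i1 = -22.36 cm; m₁ = −d_i1/d_o1 = +0.1720.
d_o2 = 24.9 − (-22.36) = 47.26 cm.
f₂ = −37.1 cm (diverging).
Lens 2: 1/d_i2 = 1/(-37.1) − 1/(47.26) = -0.04811, so d_i2 = -20.78 cm; m₂ = −d_i2/d_o2 = +0.4398.
m = m₁·m₂ = (+0.1720)(+0.4398) = +0.0756.

m = +0.0756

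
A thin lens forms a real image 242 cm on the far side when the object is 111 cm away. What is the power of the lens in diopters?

P = +1.31 D

d_i = +242 cm.
1/f = 1/d_o + 1/d_i = 1/(111) + 1/(242) = 0.01314 cm⁻¹.
f = 76.10 cm = 0.7610 m, so P = 1/f = +1.31 D.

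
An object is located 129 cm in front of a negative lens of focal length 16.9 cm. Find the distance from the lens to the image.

14.9 cm

For a negative lens, f = -16.9 cm.
Lens equation: 1/q = 1/f − 1/p = 1/(-16.90) − 1/(129) = -0.05917 − 0.007752 = -0.06692, so q = -14.9 cm.
The image is virtual, upright and reduced, on the same side as the object.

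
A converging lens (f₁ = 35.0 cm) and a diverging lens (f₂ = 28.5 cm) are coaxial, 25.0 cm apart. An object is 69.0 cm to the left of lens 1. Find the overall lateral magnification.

Lens 1: 1/d_i1 = 1/(35.0) − 1/(69.0) = 0.01408, so d_i1 = 71.03 cm; m₁ = −d_i1/d_o1 = -1.029.
d_o2 = 25.0 − (71.03) = -46.03 cm (virtual object).
f₂ = −28.5 cm (diverging).
Lens 2: 1/d_i2 = 1/(-28.5) − 1/(-46.03) = -0.01336, so d_i2 = -74.83 cm; m₂ = −d_i2/d_o2 = -1.626.
m = m₁·m₂ = (-1.029)(-1.626) = +1.67.

m = +1.67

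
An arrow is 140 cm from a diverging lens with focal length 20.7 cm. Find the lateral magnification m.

For a diverging lens, f = -20.7 cm.
1/d_i = 1/f − 1/d_o = 1/(-20.70) − 1/(140) = -0.05545, so d_i = -18.03 cm.
m = −d_i/d_o = −(-18.03)/(140) = +0.129.
The image is virtual, upright and reduced, on the same side as the object.

m = +0.129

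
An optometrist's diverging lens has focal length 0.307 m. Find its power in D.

For a diverging lens, f = −0.307 m.
P = 1/f = 1/(-0.307 m) = -3.26 D.

P = -3.26 D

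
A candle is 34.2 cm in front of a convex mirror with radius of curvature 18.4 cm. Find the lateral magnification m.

f = R/2 = 18.4/2 = 9.200 cm; for a convex mirror, f = -9.200 cm.
1/d_i = 1/f − 1/d_o = 1/(-9.200) − 1/(34.2) = -0.1379, so d_i = -7.250 cm.
m = −d_i/d_o = −(-7.250)/(34.2) = +0.212.
The image is virtual, upright and reduced, behind the mirror.

m = +0.212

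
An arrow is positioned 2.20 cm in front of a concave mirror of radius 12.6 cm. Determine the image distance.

3.38 cm

f = R/2 = 12.6/2 = 6.300 cm.
Mirror equation: 1/v = 1/f − 1/u = 1/(6.300) − 1/(2.20) = 0.1587 − 0.4545 = -0.2958, so v = -3.38 cm.
The image is virtual, upright and enlarged, behind the mirror.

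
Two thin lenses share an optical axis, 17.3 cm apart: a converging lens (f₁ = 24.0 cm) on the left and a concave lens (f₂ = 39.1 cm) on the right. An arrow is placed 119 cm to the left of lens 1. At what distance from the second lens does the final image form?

Lens 1: 1/d_i1 = 1/f₁ − 1/d_o1 = 1/(24.0) − 1/(119) = 0.03326, so d_i1 = 30.06 cm.
The intermediate image is 30.06 cm to the right of lens 1, which lies 12.76 cm to the right of lens 2 — a virtual object — so d_o2 = −12.76 cm.
Lens 2 is diverging, so f₂ = −39.1 cm.
Lens 2: 1/d_i2 = 1/f₂ − 1/d_o2 = 1/(-39.1) − 1/(-12.76) = 0.05279, so d_i2 = 18.9 cm.
The final image is real, 18.9 cm to the right of lens 2 (overall magnification ≈ -0.38).

18.9 cm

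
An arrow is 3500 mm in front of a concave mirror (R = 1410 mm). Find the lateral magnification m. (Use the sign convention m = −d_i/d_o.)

m = -0.252

f = R/2 = 1410/2 = 705.0 mm.
1/d_i = 1/f − 1/d_o = 1/(705.0) − 1/(3500) = 0.001133, so d_i = 882.8 mm.
m = −d_i/d_o = −(882.8)/(3500) = -0.252.
The image is real, inverted and reduced, in front of the mirror.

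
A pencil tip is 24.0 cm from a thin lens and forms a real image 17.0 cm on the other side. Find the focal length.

f = 9.95 cm (converging)

Real image ⇒ d_i = +17.0 cm.
1/f = 1/d_o + 1/d_i = 1/(24.0) + 1/(17.0) = 0.1005, so f = 9.95 cm.
Since f is positive, the thin lens is converging.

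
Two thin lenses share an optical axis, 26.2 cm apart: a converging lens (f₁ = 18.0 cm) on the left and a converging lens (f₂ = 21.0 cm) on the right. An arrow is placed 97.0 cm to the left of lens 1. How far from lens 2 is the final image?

Lens 1: 1/d_i1 = 1/f₁ − 1/d_o1 = 1/(18.0) − 1/(97.0) = 0.04525, so d_i1 = 22.10 cm.
The intermediate image is 22.10 cm to the right of lens 1, which is 26.2 − (22.10) = 4.100 cm to the left of lens 2, so d_o2 = +4.100 cm.
Lens 2: 1/d_i2 = 1/f₂ − 1/d_o2 = 1/(21.0) − 1/(4.100) = -0.1963, so d_i2 = -5.09 cm.
The final image is virtual, 5.09 cm to the left of lens 2 (overall magnification ≈ -0.28).

5.09 cm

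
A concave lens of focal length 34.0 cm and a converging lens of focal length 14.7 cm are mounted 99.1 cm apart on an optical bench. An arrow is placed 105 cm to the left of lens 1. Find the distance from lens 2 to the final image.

Lens 1 is diverging, so f₁ = −34.0 cm.
Lens 1: 1/d_i1 = 1/f₁ − 1/d_o1 = 1/(-34.0) − 1/(105) = -0.03894, so d_i1 = -25.68 cm.
The intermediate image is 25.68 cm to the left of lens 1 (virtual), which is 99.1 − (-25.68) = 124.8 cm to the left of lens 2, so d_o2 = +124.8 cm.
Lens 2: 1/d_i2 = 1/f₂ − 1/d_o2 = 1/(14.7) − 1/(124.8) = 0.06001, so d_i2 = 16.7 cm.
The final image is real, 16.7 cm to the right of lens 2 (overall magnification ≈ -0.033).

16.7 cm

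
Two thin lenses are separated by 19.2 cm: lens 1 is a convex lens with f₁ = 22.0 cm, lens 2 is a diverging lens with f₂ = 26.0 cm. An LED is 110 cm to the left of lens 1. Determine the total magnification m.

m = -0.367

Lens 1: 1/d_i1 = 1/(22.0) − 1/(110) = 0.03636, so d_i1 = 27.50 cm; m₁ = −d_i1/d_o1 = -0.2500.
d_o2 = 19.2 − (27.50) = -8.300 cm (virtual object).
f₂ = −26.0 cm (diverging).
Lens 2: 1/d_i2 = 1/(-26.0) − 1/(-8.300) = 0.08202, so d_i2 = 12.19 cm; m₂ = −d_i2/d_o2 = +1.469.
m = m₁·m₂ = (-0.2500)(+1.469) = -0.367.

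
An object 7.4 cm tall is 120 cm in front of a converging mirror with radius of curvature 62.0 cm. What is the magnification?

m = -0.348

f = R/2 = 62.0/2 = 31.00 cm.
1/d_i = 1/f − 1/d_o = 1/(31.00) − 1/(120) = 0.02392, so d_i = 41.80 cm.
m = −d_i/d_o = −(41.80)/(120) = -0.348.
The image is real, inverted and reduced, in front of the mirror.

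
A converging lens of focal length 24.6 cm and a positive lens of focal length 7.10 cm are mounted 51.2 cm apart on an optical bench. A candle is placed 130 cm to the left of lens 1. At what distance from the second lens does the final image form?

Lens 1: 1/d_i1 = 1/f₁ − 1/d_o1 = 1/(24.6) − 1/(130) = 0.03296, so d_i1 = 30.34 cm.
The intermediate image is 30.34 cm to the right of lens 1, which is 51.2 − (30.34) = 20.86 cm to the left of lens 2, so d_o2 = +20.86 cm.
Lens 2: 1/d_i2 = 1/f₂ − 1/d_o2 = 1/(7.10) − 1/(20.86) = 0.09291, so d_i2 = 10.8 cm.
The final image is real, 10.8 cm to the right of lens 2 (overall magnification ≈ 0.12).

10.8 cm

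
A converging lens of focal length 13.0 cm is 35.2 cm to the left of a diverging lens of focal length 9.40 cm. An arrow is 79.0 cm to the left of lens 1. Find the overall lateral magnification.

m = -0.0638

Lens 1: 1/d_i1 = 1/(13.0) − 1/(79.0) = 0.06426, so d_i1 = 15.56 cm; m₁ = −d_i1/d_o1 = -0.1970.
d_o2 = 35.2 − (15.56) = 19.64 cm.
f₂ = −9.40 cm (diverging).
Lens 2: 1/d_i2 = 1/(-9.40) − 1/(19.64) = -0.1573, so d_i2 = -6.357 cm; m₂ = −d_i2/d_o2 = +0.3237.
m = m₁·m₂ = (-0.1970)(+0.3237) = -0.0638.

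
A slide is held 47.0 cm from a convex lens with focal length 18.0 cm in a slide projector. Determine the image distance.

29.2 cm

Thin-lens equation: 1/d_i = 1/f − 1/d_o = 1/(18.00) − 1/(47.0) = 0.05556 − 0.02128 = 0.03428, so d_i = 29.2 cm.
The image is real, inverted and reduced, on the far side of the lens.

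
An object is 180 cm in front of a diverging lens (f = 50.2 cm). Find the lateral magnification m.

m = +0.218

For a diverging lens, f = -50.2 cm.
1/d_i = 1/f − 1/d_o = 1/(-50.20) − 1/(180) = -0.02548, so d_i = -39.25 cm.
m = −d_i/d_o = −(-39.25)/(180) = +0.218.
The image is virtual, upright and reduced, on the same side as the object.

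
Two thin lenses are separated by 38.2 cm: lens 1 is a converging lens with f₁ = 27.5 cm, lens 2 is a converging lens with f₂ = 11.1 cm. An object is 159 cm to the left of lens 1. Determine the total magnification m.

m = -0.377

Lens 1: 1/d_i1 = 1/(27.5) − 1/(159) = 0.03007, so d_i1 = 33.25 cm; m₁ = −d_i1/d_o1 = -0.2091.
d_o2 = 38.2 − (33.25) = 4.950 cm.
Lens 2: 1/d_i2 = 1/(11.1) − 1/(4.950) = -0.1119, so d_i2 = -8.934 cm; m₂ = −d_i2/d_o2 = +1.805.
m = m₁·m₂ = (-0.2091)(+1.805) = -0.377.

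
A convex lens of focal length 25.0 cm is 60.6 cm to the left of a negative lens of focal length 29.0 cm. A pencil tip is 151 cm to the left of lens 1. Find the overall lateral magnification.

m = -0.0965

Lens 1: 1/d_i1 = 1/(25.0) − 1/(151) = 0.03338, so d_i1 = 29.96 cm; m₁ = −d_i1/d_o1 = -0.1984.
d_o2 = 60.6 − (29.96) = 30.64 cm.
f₂ = −29.0 cm (diverging).
Lens 2: 1/d_i2 = 1/(-29.0) − 1/(30.64) = -0.06712, so d_i2 = -14.90 cm; m₂ = −d_i2/d_o2 = +0.4863.
m = m₁·m₂ = (-0.1984)(+0.4863) = -0.0965.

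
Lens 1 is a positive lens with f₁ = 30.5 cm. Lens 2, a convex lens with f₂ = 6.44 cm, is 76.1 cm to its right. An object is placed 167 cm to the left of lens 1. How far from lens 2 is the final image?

Lens 1: 1/d_i1 = 1/f₁ − 1/d_o1 = 1/(30.5) − 1/(167) = 0.02680, so d_i1 = 37.32 cm.
The intermediate image is 37.32 cm to the right of lens 1, which is 76.1 − (37.32) = 38.78 cm to the left of lens 2, so d_o2 = +38.78 cm.
Lens 2: 1/d_i2 = 1/f₂ − 1/d_o2 = 1/(6.44) − 1/(38.78) = 0.1295, so d_i2 = 7.72 cm.
The final image is real, 7.72 cm to the right of lens 2 (overall magnification ≈ 0.044).

7.72 cm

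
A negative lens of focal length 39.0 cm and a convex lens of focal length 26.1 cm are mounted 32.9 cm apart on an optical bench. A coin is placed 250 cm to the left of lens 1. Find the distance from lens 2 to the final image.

Lens 1 is diverging, so f₁ = −39.0 cm.
Lens 1: 1/d_i1 = 1/f₁ − 1/d_o1 = 1/(-39.0) − 1/(250) = -0.02964, so d_i1 = -33.74 cm.
The intermediate image is 33.74 cm to the left of lens 1 (virtual), which is 32.9 − (-33.74) = 66.64 cm to the left of lens 2, so d_o2 = +66.64 cm.
Lens 2: 1/d_i2 = 1/f₂ − 1/d_o2 = 1/(26.1) − 1/(66.64) = 0.02331, so d_i2 = 42.9 cm.
The final image is real, 42.9 cm to the right of lens 2 (overall magnification ≈ -0.087).

42.9 cm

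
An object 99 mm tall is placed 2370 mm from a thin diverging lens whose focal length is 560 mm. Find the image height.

18.9 mm

For a diverging lens, f = -560 mm.
1/d_i = 1/f − 1/d_o = 1/(-560.0) − 1/(2370) = -0.002208, so d_i = -453.0 mm.
m = −d_i/d_o = +0.1911.
|h_i| = |m|·h_o = 0.1911 × 99 = 18.9 mm. The image is virtual, upright and reduced, on the same side as the object.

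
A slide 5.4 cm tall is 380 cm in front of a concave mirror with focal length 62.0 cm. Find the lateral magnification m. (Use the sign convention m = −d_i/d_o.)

1/d_i = 1/f − 1/d_o = 1/(62.00) − 1/(380) = 0.01350, so d_i = 74.09 cm.
m = −d_i/d_o = −(74.09)/(380) = -0.195.
The image is real, inverted and reduced, in front of the mirror.

m = -0.195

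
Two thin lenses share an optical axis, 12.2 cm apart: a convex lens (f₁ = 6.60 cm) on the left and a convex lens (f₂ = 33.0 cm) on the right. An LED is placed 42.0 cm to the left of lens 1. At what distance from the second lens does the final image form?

Lens 1: 1/d_i1 = 1/f₁ − 1/d_o1 = 1/(6.60) − 1/(42.0) = 0.1277, so d_i1 = 7.831 cm.
The intermediate image is 7.831 cm to the right of lens 1, which is 12.2 − (7.831) = 4.369 cm to the left of lens 2, so d_o2 = +4.369 cm.
Lens 2: 1/d_i2 = 1/f₂ − 1/d_o2 = 1/(33.0) − 1/(4.369) = -0.1986, so d_i2 = -5.04 cm.
The final image is virtual, 5.04 cm to the left of lens 2 (overall magnification ≈ -0.21).

5.04 cm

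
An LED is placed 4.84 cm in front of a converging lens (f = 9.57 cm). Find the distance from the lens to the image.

Lens equation: 1/d_i = 1/f − 1/d_o = 1/(9.570) − 1/(4.84) = 0.1045 − 0.2066 = -0.1021, so d_i = -9.79 cm.
The image is virtual, upright and enlarged, on the same side as the object.

9.79 cm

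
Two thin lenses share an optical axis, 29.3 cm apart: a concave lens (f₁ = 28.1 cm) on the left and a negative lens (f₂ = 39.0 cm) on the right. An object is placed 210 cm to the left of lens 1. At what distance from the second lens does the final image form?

Lens 1 is diverging, so f₁ = −28.1 cm.
Lens 1: 1/d_i1 = 1/f₁ − 1/d_o1 = 1/(-28.1) − 1/(210) = -0.04035, so d_i1 = -24.78 cm.
The intermediate image is 24.78 cm to the left of lens 1 (virtual), which is 29.3 − (-24.78) = 54.08 cm to the left of lens 2, so d_o2 = +54.08 cm.
Lens 2 is diverging, so f₂ = −39.0 cm.
Lens 2: 1/d_i2 = 1/f₂ − 1/d_o2 = 1/(-39.0) − 1/(54.08) = -0.04413, so d_i2 = -22.7 cm.
The final image is virtual, 22.7 cm to the left of lens 2 (overall magnification ≈ 0.049).

22.7 cm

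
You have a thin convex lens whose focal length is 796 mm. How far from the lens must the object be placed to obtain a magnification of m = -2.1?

m = −d_i/d_o ⇒ d_i = −m·d_o.
1/f = 1/d_o + 1/d_i = 1/d_o − 1/(m·d_o) = (1 − 1/m)/d_o, so d_o = f(1 − 1/m) = (796.0)(1 − 1/(-2.1)) = 1180 mm.

1180 mm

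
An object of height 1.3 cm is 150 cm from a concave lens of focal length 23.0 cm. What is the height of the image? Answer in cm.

0.173 cm

For a concave lens, f = -23.0 cm.
1/d_i = 1/f − 1/d_o = 1/(-23.00) − 1/(150) = -0.05014, so d_i = -19.94 cm.
m = −d_i/d_o = +0.1329.
|h_i| = |m|·h_o = 0.1329 × 1.3 = 0.173 cm. The image is virtual, upright and reduced, on the same side as the object.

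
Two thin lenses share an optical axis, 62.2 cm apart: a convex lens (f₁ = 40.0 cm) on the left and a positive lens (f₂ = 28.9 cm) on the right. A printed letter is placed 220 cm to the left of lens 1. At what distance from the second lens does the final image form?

24.7 cm

Lens 1: 1/d_i1 = 1/f₁ − 1/d_o1 = 1/(40.0) − 1/(220) = 0.02045, so d_i1 = 48.89 cm.
The intermediate image is 48.89 cm to the right of lens 1, which is 62.2 − (48.89) = 13.31 cm to the left of lens 2, so d_o2 = +13.31 cm.
Lens 2: 1/d_i2 = 1/f₂ − 1/d_o2 = 1/(28.9) − 1/(13.31) = -0.04053, so d_i2 = -24.7 cm.
The final image is virtual, 24.7 cm to the left of lens 2 (overall magnification ≈ -0.41).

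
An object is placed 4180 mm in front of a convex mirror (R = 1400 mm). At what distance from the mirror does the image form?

f = R/2 = 1400/2 = 700.0 mm; for a convex mirror, f = -700.0 mm.
Mirror equation: 1/s_i = 1/f − 1/s_o = 1/(-700.0) − 1/(4180) = -0.001429 − 0.0002392 = -0.001668, so s_i = -600 mm.
The image is virtual, upright and reduced, behind the mirror.

600 mm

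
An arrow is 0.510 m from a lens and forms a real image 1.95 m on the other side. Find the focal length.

Real image ⇒ d_i = +1.95 m.
1/f = 1/d_o + 1/d_i = 1/(0.510) + 1/(1.95) = 2.474, so f = 0.404 m.
Since f is positive, the lens is converging.

f = 0.404 m (converging)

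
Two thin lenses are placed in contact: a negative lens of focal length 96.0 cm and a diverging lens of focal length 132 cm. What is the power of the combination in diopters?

P = -1.80 D

P₁ = 1/f₁ = 1/(-0.960 m) = -1.042 D; P₂ = 1/f₂ = 1/(-1.32 m) = -0.7576 D.
For thin lenses in contact, P = P₁ + P₂ = (-1.042) + (-0.7576) = -1.80 D.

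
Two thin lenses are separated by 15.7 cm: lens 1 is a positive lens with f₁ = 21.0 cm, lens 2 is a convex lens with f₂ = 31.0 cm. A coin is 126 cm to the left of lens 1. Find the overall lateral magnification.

m = -0.153

Lens 1: 1/d_i1 = 1/(21.0) − 1/(126) = 0.03968, so d_i1 = 25.20 cm; m₁ = −d_i1/d_o1 = -0.2000.
d_o2 = 15.7 − (25.20) = -9.500 cm (virtual object).
Lens 2: 1/d_i2 = 1/(31.0) − 1/(-9.500) = 0.1375, so d_i2 = 7.272 cm; m₂ = −d_i2/d_o2 = +0.7654.
m = m₁·m₂ = (-0.2000)(+0.7654) = -0.153.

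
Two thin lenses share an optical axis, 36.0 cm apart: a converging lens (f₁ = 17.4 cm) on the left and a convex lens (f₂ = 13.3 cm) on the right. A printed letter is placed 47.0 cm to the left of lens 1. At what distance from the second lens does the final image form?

Lens 1: 1/d_i1 = 1/f₁ − 1/d_o1 = 1/(17.4) − 1/(47.0) = 0.03619, so d_i1 = 27.63 cm.
The intermediate image is 27.63 cm to the right of lens 1, which is 36.0 − (27.63) = 8.370 cm to the left of lens 2, so d_o2 = +8.370 cm.
Lens 2: 1/d_i2 = 1/f₂ − 1/d_o2 = 1/(13.3) − 1/(8.370) = -0.04429, so d_i2 = -22.6 cm.
The final image is virtual, 22.6 cm to the left of lens 2 (overall magnification ≈ -1.6).

22.6 cm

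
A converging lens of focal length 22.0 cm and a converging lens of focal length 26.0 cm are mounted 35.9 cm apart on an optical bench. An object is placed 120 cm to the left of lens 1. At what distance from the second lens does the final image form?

Lens 1: 1/d_i1 = 1/f₁ − 1/d_o1 = 1/(22.0) − 1/(120) = 0.03712, so d_i1 = 26.94 cm.
The intermediate image is 26.94 cm to the right of lens 1, which is 35.9 − (26.94) = 8.960 cm to the left of lens 2, so d_o2 = +8.960 cm.
Lens 2: 1/d_i2 = 1/f₂ − 1/d_o2 = 1/(26.0) − 1/(8.960) = -0.07315, so d_i2 = -13.7 cm.
The final image is virtual, 13.7 cm to the left of lens 2 (overall magnification ≈ -0.34).

13.7 cm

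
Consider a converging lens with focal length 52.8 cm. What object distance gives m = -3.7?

67.1 cm

m = −d_i/d_o ⇒ d_i = −m·d_o.
1/f = 1/d_o + 1/d_i = 1/d_o − 1/(m·d_o) = (1 − 1/m)/d_o, so d_o = f(1 − 1/m) = (52.80)(1 − 1/(-3.7)) = 67.1 cm.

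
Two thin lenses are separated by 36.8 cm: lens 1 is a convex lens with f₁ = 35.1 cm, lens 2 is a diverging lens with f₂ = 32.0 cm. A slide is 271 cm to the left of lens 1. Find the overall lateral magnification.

m = -0.167

Lens 1: 1/d_i1 = 1/(35.1) − 1/(271) = 0.02480, so d_i1 = 40.32 cm; m₁ = −d_i1/d_o1 = -0.1488.
d_o2 = 36.8 − (40.32) = -3.520 cm (virtual object).
f₂ = −32.0 cm (diverging).
Lens 2: 1/d_i2 = 1/(-32.0) − 1/(-3.520) = 0.2528, so d_i2 = 3.955 cm; m₂ = −d_i2/d_o2 = +1.124.
m = m₁·m₂ = (-0.1488)(+1.124) = -0.167.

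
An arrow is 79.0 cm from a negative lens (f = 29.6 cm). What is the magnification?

For a negative lens, f = -29.6 cm.
1/d_i = 1/f − 1/d_o = 1/(-29.60) − 1/(79.0) = -0.04644, so d_i = -21.53 cm.
m = −d_i/d_o = −(-21.53)/(79.0) = +0.273.
The image is virtual, upright and reduced, on the same side as the object.

m = +0.273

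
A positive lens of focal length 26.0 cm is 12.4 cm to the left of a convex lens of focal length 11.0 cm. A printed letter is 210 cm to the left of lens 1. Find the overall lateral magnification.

m = -0.0550

Lens 1: 1/d_i1 = 1/(26.0) − 1/(210) = 0.03370, so d_i1 = 29.67 cm; m₁ = −d_i1/d_o1 = -0.1413.
d_o2 = 12.4 − (29.67) = -17.27 cm (virtual object).
Lens 2: 1/d_i2 = 1/(11.0) − 1/(-17.27) = 0.1488, so d_i2 = 6.720 cm; m₂ = −d_i2/d_o2 = +0.3891.
m = m₁·m₂ = (-0.1413)(+0.3891) = -0.0550.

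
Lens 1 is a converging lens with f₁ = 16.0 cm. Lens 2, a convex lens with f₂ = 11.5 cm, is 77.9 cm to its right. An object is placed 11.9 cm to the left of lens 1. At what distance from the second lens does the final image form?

Lens 1: 1/d_i1 = 1/f₁ − 1/d_o1 = 1/(16.0) − 1/(11.9) = -0.02153, so d_i1 = -46.44 cm.
The intermediate image is 46.44 cm to the left of lens 1 (virtual), which is 77.9 − (-46.44) = 124.3 cm to the left of lens 2, so d_o2 = +124.3 cm.
Lens 2: 1/d_i2 = 1/f₂ − 1/d_o2 = 1/(11.5) − 1/(124.3) = 0.07891, so d_i2 = 12.7 cm.
The final image is real, 12.7 cm to the right of lens 2 (overall magnification ≈ -0.40).

12.7 cm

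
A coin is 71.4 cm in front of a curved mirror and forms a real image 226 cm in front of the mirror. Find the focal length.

Real image ⇒ d_i = +226 cm.
1/f = 1/d_o + 1/d_i = 1/(71.4) + 1/(226) = 0.01843, so f = 54.3 cm.
Since f is positive, the curved mirror is concave.

f = 54.3 cm (concave)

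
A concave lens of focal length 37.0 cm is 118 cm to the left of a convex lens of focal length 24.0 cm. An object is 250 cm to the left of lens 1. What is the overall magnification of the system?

f₁ = −37.0 cm (diverging).
Lens 1: 1/d_i1 = 1/(-37.0) − 1/(250) = -0.03103, so d_i1 = -32.23 cm; m₁ = −d_i1/d_o1 = +0.1289.
d_o2 = 118 − (-32.23) = 150.2 cm.
Lens 2: 1/d_i2 = 1/(24.0) − 1/(150.2) = 0.03501, so d_i2 = 28.56 cm; m₂ = −d_i2/d_o2 = -0.1902.
m = m₁·m₂ = (+0.1289)(-0.1902) = -0.0245.

m = -0.0245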